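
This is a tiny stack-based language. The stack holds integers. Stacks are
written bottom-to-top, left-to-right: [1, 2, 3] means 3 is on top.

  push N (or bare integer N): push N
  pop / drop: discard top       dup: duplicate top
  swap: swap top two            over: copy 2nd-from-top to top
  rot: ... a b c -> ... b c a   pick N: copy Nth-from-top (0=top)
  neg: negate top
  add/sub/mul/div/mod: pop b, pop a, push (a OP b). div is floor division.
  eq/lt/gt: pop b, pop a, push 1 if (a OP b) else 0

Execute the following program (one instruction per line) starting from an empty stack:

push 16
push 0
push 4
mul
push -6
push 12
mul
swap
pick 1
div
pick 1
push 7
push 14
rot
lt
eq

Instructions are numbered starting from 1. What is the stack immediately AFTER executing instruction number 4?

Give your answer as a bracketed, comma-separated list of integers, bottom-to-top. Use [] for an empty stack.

Answer: [16, 0]

Derivation:
Step 1 ('push 16'): [16]
Step 2 ('push 0'): [16, 0]
Step 3 ('push 4'): [16, 0, 4]
Step 4 ('mul'): [16, 0]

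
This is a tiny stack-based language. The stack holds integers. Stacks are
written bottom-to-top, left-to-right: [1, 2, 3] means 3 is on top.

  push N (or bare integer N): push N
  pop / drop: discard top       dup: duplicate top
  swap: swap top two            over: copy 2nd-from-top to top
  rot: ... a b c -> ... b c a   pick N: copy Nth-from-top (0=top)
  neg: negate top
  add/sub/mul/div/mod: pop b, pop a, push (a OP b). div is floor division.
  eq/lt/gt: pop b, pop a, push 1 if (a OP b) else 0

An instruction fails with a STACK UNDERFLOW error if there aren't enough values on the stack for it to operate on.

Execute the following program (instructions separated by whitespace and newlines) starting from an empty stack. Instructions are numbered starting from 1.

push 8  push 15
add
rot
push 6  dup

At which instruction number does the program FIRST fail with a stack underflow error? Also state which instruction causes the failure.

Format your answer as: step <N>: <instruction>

Answer: step 4: rot

Derivation:
Step 1 ('push 8'): stack = [8], depth = 1
Step 2 ('push 15'): stack = [8, 15], depth = 2
Step 3 ('add'): stack = [23], depth = 1
Step 4 ('rot'): needs 3 value(s) but depth is 1 — STACK UNDERFLOW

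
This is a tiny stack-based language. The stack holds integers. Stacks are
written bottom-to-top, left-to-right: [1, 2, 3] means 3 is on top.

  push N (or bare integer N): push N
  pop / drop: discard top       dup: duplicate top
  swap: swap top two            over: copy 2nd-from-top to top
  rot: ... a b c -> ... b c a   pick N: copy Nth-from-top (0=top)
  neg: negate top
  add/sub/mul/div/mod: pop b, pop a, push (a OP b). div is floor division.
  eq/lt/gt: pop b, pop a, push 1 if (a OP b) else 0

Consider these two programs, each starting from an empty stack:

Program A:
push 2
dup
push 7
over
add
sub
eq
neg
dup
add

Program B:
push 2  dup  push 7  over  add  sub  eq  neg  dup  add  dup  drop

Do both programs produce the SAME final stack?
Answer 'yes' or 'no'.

Program A trace:
  After 'push 2': [2]
  After 'dup': [2, 2]
  After 'push 7': [2, 2, 7]
  After 'over': [2, 2, 7, 2]
  After 'add': [2, 2, 9]
  After 'sub': [2, -7]
  After 'eq': [0]
  After 'neg': [0]
  After 'dup': [0, 0]
  After 'add': [0]
Program A final stack: [0]

Program B trace:
  After 'push 2': [2]
  After 'dup': [2, 2]
  After 'push 7': [2, 2, 7]
  After 'over': [2, 2, 7, 2]
  After 'add': [2, 2, 9]
  After 'sub': [2, -7]
  After 'eq': [0]
  After 'neg': [0]
  After 'dup': [0, 0]
  After 'add': [0]
  After 'dup': [0, 0]
  After 'drop': [0]
Program B final stack: [0]
Same: yes

Answer: yes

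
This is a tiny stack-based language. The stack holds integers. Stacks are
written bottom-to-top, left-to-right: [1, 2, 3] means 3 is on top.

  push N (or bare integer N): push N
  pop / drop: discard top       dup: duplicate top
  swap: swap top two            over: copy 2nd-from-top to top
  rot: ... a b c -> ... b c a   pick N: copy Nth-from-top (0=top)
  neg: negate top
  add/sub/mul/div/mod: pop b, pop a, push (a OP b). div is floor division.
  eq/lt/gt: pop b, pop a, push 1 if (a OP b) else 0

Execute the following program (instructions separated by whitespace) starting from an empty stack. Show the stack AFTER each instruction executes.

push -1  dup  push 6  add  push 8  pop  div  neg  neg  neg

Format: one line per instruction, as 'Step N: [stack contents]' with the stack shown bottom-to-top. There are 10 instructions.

Step 1: [-1]
Step 2: [-1, -1]
Step 3: [-1, -1, 6]
Step 4: [-1, 5]
Step 5: [-1, 5, 8]
Step 6: [-1, 5]
Step 7: [-1]
Step 8: [1]
Step 9: [-1]
Step 10: [1]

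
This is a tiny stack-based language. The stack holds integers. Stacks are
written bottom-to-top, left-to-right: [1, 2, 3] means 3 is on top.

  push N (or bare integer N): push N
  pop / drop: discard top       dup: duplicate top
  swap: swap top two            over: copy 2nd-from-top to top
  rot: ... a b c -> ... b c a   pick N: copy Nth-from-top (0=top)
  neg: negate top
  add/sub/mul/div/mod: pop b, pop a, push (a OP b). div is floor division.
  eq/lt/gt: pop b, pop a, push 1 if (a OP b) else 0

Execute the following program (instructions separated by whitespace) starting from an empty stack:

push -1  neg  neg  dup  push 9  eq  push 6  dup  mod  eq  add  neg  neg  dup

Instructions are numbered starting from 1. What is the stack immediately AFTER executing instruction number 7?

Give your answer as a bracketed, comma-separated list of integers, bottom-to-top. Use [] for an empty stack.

Answer: [-1, 0, 6]

Derivation:
Step 1 ('push -1'): [-1]
Step 2 ('neg'): [1]
Step 3 ('neg'): [-1]
Step 4 ('dup'): [-1, -1]
Step 5 ('push 9'): [-1, -1, 9]
Step 6 ('eq'): [-1, 0]
Step 7 ('push 6'): [-1, 0, 6]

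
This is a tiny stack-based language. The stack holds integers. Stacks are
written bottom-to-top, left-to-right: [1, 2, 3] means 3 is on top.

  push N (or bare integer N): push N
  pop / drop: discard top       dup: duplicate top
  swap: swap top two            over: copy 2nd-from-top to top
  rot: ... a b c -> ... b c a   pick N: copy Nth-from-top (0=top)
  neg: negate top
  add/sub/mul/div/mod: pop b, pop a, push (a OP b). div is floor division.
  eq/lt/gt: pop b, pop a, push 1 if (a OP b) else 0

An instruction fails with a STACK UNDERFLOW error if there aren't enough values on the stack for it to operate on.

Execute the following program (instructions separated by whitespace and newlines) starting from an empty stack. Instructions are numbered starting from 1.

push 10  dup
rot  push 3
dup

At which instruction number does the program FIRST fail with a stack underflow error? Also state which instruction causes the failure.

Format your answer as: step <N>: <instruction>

Answer: step 3: rot

Derivation:
Step 1 ('push 10'): stack = [10], depth = 1
Step 2 ('dup'): stack = [10, 10], depth = 2
Step 3 ('rot'): needs 3 value(s) but depth is 2 — STACK UNDERFLOW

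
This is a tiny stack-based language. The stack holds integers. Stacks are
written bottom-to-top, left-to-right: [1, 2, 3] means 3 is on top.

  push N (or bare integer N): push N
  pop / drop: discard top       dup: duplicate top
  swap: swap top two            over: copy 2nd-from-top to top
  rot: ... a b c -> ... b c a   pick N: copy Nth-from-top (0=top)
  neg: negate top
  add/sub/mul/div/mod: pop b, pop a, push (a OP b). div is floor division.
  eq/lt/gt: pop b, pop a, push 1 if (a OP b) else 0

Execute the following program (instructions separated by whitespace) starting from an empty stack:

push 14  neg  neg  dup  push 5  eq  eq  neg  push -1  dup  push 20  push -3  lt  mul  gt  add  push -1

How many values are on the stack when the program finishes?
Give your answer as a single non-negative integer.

After 'push 14': stack = [14] (depth 1)
After 'neg': stack = [-14] (depth 1)
After 'neg': stack = [14] (depth 1)
After 'dup': stack = [14, 14] (depth 2)
After 'push 5': stack = [14, 14, 5] (depth 3)
After 'eq': stack = [14, 0] (depth 2)
After 'eq': stack = [0] (depth 1)
After 'neg': stack = [0] (depth 1)
After 'push -1': stack = [0, -1] (depth 2)
After 'dup': stack = [0, -1, -1] (depth 3)
After 'push 20': stack = [0, -1, -1, 20] (depth 4)
After 'push -3': stack = [0, -1, -1, 20, -3] (depth 5)
After 'lt': stack = [0, -1, -1, 0] (depth 4)
After 'mul': stack = [0, -1, 0] (depth 3)
After 'gt': stack = [0, 0] (depth 2)
After 'add': stack = [0] (depth 1)
After 'push -1': stack = [0, -1] (depth 2)

Answer: 2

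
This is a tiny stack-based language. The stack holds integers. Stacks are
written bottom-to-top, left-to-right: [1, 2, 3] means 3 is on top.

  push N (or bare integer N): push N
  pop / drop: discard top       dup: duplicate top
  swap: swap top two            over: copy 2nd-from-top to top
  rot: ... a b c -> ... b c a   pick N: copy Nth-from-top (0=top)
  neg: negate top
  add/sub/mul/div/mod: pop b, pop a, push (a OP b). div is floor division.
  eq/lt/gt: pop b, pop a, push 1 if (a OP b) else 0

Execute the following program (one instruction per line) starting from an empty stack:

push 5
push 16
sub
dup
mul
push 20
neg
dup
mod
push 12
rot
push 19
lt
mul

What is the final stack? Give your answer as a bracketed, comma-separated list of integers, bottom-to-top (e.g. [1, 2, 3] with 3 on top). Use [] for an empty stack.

After 'push 5': [5]
After 'push 16': [5, 16]
After 'sub': [-11]
After 'dup': [-11, -11]
After 'mul': [121]
After 'push 20': [121, 20]
After 'neg': [121, -20]
After 'dup': [121, -20, -20]
After 'mod': [121, 0]
After 'push 12': [121, 0, 12]
After 'rot': [0, 12, 121]
After 'push 19': [0, 12, 121, 19]
After 'lt': [0, 12, 0]
After 'mul': [0, 0]

Answer: [0, 0]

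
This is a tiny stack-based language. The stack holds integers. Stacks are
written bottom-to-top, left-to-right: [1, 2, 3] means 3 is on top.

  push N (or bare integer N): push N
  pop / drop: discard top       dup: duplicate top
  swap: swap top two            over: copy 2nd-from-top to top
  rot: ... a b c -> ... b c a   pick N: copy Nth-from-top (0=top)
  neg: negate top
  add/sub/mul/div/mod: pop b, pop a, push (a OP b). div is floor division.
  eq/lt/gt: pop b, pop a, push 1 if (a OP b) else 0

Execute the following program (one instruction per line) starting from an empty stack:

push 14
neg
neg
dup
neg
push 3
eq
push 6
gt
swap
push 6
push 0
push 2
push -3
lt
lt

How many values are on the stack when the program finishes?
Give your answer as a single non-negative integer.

Answer: 4

Derivation:
After 'push 14': stack = [14] (depth 1)
After 'neg': stack = [-14] (depth 1)
After 'neg': stack = [14] (depth 1)
After 'dup': stack = [14, 14] (depth 2)
After 'neg': stack = [14, -14] (depth 2)
After 'push 3': stack = [14, -14, 3] (depth 3)
After 'eq': stack = [14, 0] (depth 2)
After 'push 6': stack = [14, 0, 6] (depth 3)
After 'gt': stack = [14, 0] (depth 2)
After 'swap': stack = [0, 14] (depth 2)
After 'push 6': stack = [0, 14, 6] (depth 3)
After 'push 0': stack = [0, 14, 6, 0] (depth 4)
After 'push 2': stack = [0, 14, 6, 0, 2] (depth 5)
After 'push -3': stack = [0, 14, 6, 0, 2, -3] (depth 6)
After 'lt': stack = [0, 14, 6, 0, 0] (depth 5)
After 'lt': stack = [0, 14, 6, 0] (depth 4)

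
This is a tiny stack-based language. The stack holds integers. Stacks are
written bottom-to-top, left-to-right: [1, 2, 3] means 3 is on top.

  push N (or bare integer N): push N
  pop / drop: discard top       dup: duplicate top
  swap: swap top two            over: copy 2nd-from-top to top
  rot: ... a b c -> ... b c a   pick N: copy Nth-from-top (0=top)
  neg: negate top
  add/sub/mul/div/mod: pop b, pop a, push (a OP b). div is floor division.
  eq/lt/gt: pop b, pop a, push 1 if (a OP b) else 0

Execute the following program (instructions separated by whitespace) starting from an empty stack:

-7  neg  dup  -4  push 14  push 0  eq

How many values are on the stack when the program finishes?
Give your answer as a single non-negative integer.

Answer: 4

Derivation:
After 'push -7': stack = [-7] (depth 1)
After 'neg': stack = [7] (depth 1)
After 'dup': stack = [7, 7] (depth 2)
After 'push -4': stack = [7, 7, -4] (depth 3)
After 'push 14': stack = [7, 7, -4, 14] (depth 4)
After 'push 0': stack = [7, 7, -4, 14, 0] (depth 5)
After 'eq': stack = [7, 7, -4, 0] (depth 4)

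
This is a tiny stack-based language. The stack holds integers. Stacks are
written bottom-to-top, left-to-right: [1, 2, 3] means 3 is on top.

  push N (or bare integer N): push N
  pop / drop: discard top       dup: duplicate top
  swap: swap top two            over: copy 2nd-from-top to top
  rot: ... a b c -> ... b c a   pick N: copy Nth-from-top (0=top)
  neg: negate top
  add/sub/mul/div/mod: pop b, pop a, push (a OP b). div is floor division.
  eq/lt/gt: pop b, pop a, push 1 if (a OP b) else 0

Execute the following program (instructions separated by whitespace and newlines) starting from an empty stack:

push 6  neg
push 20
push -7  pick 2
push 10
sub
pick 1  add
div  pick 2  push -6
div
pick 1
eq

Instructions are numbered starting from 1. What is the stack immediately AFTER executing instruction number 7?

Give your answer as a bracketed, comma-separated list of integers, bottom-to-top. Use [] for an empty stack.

Step 1 ('push 6'): [6]
Step 2 ('neg'): [-6]
Step 3 ('push 20'): [-6, 20]
Step 4 ('push -7'): [-6, 20, -7]
Step 5 ('pick 2'): [-6, 20, -7, -6]
Step 6 ('push 10'): [-6, 20, -7, -6, 10]
Step 7 ('sub'): [-6, 20, -7, -16]

Answer: [-6, 20, -7, -16]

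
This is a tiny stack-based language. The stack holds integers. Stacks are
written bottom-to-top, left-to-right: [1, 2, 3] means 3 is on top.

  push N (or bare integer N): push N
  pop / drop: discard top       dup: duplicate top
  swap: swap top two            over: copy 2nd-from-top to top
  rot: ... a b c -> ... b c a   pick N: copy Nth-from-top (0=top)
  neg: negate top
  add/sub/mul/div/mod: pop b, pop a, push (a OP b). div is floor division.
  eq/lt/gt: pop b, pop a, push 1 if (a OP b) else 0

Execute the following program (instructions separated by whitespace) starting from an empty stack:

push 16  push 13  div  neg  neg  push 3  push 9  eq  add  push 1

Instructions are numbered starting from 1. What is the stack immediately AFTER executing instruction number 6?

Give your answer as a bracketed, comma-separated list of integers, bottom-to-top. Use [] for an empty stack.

Step 1 ('push 16'): [16]
Step 2 ('push 13'): [16, 13]
Step 3 ('div'): [1]
Step 4 ('neg'): [-1]
Step 5 ('neg'): [1]
Step 6 ('push 3'): [1, 3]

Answer: [1, 3]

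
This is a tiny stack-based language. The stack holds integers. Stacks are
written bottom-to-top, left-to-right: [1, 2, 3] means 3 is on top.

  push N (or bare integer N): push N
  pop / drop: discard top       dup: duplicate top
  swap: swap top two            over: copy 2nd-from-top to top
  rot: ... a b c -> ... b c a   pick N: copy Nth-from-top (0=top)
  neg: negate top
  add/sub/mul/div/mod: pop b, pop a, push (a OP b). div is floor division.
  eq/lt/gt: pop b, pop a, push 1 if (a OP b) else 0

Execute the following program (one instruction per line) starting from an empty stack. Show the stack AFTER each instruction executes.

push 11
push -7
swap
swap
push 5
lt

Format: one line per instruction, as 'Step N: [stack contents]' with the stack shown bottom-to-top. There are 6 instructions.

Step 1: [11]
Step 2: [11, -7]
Step 3: [-7, 11]
Step 4: [11, -7]
Step 5: [11, -7, 5]
Step 6: [11, 1]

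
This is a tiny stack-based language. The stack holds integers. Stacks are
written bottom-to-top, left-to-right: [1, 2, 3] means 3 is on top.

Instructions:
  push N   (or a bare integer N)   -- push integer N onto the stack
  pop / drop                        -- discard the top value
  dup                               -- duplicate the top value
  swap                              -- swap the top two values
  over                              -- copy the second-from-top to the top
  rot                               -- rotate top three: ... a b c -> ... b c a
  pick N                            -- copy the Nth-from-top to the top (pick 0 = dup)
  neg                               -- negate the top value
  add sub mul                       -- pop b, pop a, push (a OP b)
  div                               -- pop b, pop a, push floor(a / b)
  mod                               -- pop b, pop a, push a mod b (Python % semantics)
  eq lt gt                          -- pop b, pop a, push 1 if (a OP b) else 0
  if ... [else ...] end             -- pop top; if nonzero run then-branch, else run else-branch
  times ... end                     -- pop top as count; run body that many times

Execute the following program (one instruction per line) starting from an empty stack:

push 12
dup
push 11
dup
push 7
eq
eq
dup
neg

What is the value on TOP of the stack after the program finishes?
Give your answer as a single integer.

Answer: 0

Derivation:
After 'push 12': [12]
After 'dup': [12, 12]
After 'push 11': [12, 12, 11]
After 'dup': [12, 12, 11, 11]
After 'push 7': [12, 12, 11, 11, 7]
After 'eq': [12, 12, 11, 0]
After 'eq': [12, 12, 0]
After 'dup': [12, 12, 0, 0]
After 'neg': [12, 12, 0, 0]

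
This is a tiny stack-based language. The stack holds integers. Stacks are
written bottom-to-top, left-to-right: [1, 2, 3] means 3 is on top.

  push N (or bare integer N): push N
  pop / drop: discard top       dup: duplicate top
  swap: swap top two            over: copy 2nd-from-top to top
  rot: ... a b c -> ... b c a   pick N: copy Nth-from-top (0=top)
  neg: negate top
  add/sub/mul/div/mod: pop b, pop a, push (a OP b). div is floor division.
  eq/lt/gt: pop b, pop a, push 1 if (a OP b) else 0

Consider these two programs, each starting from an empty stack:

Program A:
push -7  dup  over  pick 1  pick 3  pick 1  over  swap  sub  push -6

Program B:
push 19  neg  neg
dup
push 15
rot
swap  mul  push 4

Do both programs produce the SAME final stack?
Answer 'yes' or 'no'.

Answer: no

Derivation:
Program A trace:
  After 'push -7': [-7]
  After 'dup': [-7, -7]
  After 'over': [-7, -7, -7]
  After 'pick 1': [-7, -7, -7, -7]
  After 'pick 3': [-7, -7, -7, -7, -7]
  After 'pick 1': [-7, -7, -7, -7, -7, -7]
  After 'over': [-7, -7, -7, -7, -7, -7, -7]
  After 'swap': [-7, -7, -7, -7, -7, -7, -7]
  After 'sub': [-7, -7, -7, -7, -7, 0]
  After 'push -6': [-7, -7, -7, -7, -7, 0, -6]
Program A final stack: [-7, -7, -7, -7, -7, 0, -6]

Program B trace:
  After 'push 19': [19]
  After 'neg': [-19]
  After 'neg': [19]
  After 'dup': [19, 19]
  After 'push 15': [19, 19, 15]
  After 'rot': [19, 15, 19]
  After 'swap': [19, 19, 15]
  After 'mul': [19, 285]
  After 'push 4': [19, 285, 4]
Program B final stack: [19, 285, 4]
Same: no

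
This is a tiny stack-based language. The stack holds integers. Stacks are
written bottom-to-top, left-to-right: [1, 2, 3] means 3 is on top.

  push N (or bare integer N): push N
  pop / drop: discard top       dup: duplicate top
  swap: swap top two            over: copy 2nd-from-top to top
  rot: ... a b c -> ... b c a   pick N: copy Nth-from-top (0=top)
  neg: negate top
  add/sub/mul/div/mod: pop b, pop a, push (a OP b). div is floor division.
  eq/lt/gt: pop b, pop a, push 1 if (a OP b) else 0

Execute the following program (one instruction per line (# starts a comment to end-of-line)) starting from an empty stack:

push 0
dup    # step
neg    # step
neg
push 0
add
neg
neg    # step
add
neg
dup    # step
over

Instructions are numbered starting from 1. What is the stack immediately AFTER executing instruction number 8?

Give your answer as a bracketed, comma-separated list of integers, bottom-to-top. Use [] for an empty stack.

Step 1 ('push 0'): [0]
Step 2 ('dup'): [0, 0]
Step 3 ('neg'): [0, 0]
Step 4 ('neg'): [0, 0]
Step 5 ('push 0'): [0, 0, 0]
Step 6 ('add'): [0, 0]
Step 7 ('neg'): [0, 0]
Step 8 ('neg'): [0, 0]

Answer: [0, 0]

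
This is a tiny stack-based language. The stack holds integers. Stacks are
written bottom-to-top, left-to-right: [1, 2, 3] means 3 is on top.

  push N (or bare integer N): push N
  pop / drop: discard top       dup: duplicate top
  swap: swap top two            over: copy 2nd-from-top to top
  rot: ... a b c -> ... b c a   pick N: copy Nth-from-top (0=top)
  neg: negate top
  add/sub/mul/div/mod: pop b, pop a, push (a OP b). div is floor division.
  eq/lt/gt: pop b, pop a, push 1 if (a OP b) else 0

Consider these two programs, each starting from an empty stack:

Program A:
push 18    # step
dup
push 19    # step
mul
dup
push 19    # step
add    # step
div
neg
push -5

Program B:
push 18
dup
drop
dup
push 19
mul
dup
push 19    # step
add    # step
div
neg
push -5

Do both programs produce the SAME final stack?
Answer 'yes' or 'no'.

Answer: yes

Derivation:
Program A trace:
  After 'push 18': [18]
  After 'dup': [18, 18]
  After 'push 19': [18, 18, 19]
  After 'mul': [18, 342]
  After 'dup': [18, 342, 342]
  After 'push 19': [18, 342, 342, 19]
  After 'add': [18, 342, 361]
  After 'div': [18, 0]
  After 'neg': [18, 0]
  After 'push -5': [18, 0, -5]
Program A final stack: [18, 0, -5]

Program B trace:
  After 'push 18': [18]
  After 'dup': [18, 18]
  After 'drop': [18]
  After 'dup': [18, 18]
  After 'push 19': [18, 18, 19]
  After 'mul': [18, 342]
  After 'dup': [18, 342, 342]
  After 'push 19': [18, 342, 342, 19]
  After 'add': [18, 342, 361]
  After 'div': [18, 0]
  After 'neg': [18, 0]
  After 'push -5': [18, 0, -5]
Program B final stack: [18, 0, -5]
Same: yes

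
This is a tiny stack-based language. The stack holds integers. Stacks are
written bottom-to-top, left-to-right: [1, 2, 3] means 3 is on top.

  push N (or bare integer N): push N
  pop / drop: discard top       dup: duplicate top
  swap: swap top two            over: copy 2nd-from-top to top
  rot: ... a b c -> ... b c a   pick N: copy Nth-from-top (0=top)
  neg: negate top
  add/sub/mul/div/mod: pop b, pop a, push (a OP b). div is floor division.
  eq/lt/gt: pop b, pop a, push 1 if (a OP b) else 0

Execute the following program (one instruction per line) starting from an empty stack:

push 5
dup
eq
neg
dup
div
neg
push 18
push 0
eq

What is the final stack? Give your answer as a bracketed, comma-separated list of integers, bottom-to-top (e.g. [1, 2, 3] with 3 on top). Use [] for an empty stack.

Answer: [-1, 0]

Derivation:
After 'push 5': [5]
After 'dup': [5, 5]
After 'eq': [1]
After 'neg': [-1]
After 'dup': [-1, -1]
After 'div': [1]
After 'neg': [-1]
After 'push 18': [-1, 18]
After 'push 0': [-1, 18, 0]
After 'eq': [-1, 0]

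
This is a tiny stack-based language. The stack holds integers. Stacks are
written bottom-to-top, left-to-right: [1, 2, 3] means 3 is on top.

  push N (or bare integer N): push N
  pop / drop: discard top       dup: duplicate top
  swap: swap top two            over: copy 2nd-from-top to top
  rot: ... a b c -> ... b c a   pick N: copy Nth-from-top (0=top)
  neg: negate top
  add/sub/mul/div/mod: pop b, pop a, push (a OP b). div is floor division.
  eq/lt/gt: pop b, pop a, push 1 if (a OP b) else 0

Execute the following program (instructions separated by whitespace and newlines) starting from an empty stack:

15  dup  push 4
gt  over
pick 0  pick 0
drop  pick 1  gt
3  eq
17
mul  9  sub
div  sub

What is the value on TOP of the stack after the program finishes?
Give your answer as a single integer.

Answer: 3

Derivation:
After 'push 15': [15]
After 'dup': [15, 15]
After 'push 4': [15, 15, 4]
After 'gt': [15, 1]
After 'over': [15, 1, 15]
After 'pick 0': [15, 1, 15, 15]
After 'pick 0': [15, 1, 15, 15, 15]
After 'drop': [15, 1, 15, 15]
After 'pick 1': [15, 1, 15, 15, 15]
After 'gt': [15, 1, 15, 0]
After 'push 3': [15, 1, 15, 0, 3]
After 'eq': [15, 1, 15, 0]
After 'push 17': [15, 1, 15, 0, 17]
After 'mul': [15, 1, 15, 0]
After 'push 9': [15, 1, 15, 0, 9]
After 'sub': [15, 1, 15, -9]
After 'div': [15, 1, -2]
After 'sub': [15, 3]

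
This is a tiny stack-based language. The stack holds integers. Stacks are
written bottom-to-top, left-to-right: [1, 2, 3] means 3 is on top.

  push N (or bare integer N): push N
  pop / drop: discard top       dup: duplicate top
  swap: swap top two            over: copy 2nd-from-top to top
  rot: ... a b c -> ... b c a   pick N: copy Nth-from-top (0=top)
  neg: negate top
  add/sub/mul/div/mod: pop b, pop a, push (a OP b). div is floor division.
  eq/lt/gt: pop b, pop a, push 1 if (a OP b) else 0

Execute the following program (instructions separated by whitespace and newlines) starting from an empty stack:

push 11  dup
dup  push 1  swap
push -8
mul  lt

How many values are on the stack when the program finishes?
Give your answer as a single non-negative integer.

After 'push 11': stack = [11] (depth 1)
After 'dup': stack = [11, 11] (depth 2)
After 'dup': stack = [11, 11, 11] (depth 3)
After 'push 1': stack = [11, 11, 11, 1] (depth 4)
After 'swap': stack = [11, 11, 1, 11] (depth 4)
After 'push -8': stack = [11, 11, 1, 11, -8] (depth 5)
After 'mul': stack = [11, 11, 1, -88] (depth 4)
After 'lt': stack = [11, 11, 0] (depth 3)

Answer: 3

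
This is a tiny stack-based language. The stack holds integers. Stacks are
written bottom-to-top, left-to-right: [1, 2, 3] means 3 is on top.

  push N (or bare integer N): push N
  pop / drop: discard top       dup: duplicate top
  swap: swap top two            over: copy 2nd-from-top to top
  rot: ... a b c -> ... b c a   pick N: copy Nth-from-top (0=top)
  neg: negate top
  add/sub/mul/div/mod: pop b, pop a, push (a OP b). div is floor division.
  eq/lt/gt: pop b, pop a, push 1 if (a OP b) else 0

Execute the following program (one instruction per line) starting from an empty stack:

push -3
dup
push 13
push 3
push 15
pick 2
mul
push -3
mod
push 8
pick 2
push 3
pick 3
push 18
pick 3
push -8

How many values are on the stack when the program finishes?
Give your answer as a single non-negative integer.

Answer: 12

Derivation:
After 'push -3': stack = [-3] (depth 1)
After 'dup': stack = [-3, -3] (depth 2)
After 'push 13': stack = [-3, -3, 13] (depth 3)
After 'push 3': stack = [-3, -3, 13, 3] (depth 4)
After 'push 15': stack = [-3, -3, 13, 3, 15] (depth 5)
After 'pick 2': stack = [-3, -3, 13, 3, 15, 13] (depth 6)
After 'mul': stack = [-3, -3, 13, 3, 195] (depth 5)
After 'push -3': stack = [-3, -3, 13, 3, 195, -3] (depth 6)
After 'mod': stack = [-3, -3, 13, 3, 0] (depth 5)
After 'push 8': stack = [-3, -3, 13, 3, 0, 8] (depth 6)
After 'pick 2': stack = [-3, -3, 13, 3, 0, 8, 3] (depth 7)
After 'push 3': stack = [-3, -3, 13, 3, 0, 8, 3, 3] (depth 8)
After 'pick 3': stack = [-3, -3, 13, 3, 0, 8, 3, 3, 0] (depth 9)
After 'push 18': stack = [-3, -3, 13, 3, 0, 8, 3, 3, 0, 18] (depth 10)
After 'pick 3': stack = [-3, -3, 13, 3, 0, 8, 3, 3, 0, 18, 3] (depth 11)
After 'push -8': stack = [-3, -3, 13, 3, 0, 8, 3, 3, 0, 18, 3, -8] (depth 12)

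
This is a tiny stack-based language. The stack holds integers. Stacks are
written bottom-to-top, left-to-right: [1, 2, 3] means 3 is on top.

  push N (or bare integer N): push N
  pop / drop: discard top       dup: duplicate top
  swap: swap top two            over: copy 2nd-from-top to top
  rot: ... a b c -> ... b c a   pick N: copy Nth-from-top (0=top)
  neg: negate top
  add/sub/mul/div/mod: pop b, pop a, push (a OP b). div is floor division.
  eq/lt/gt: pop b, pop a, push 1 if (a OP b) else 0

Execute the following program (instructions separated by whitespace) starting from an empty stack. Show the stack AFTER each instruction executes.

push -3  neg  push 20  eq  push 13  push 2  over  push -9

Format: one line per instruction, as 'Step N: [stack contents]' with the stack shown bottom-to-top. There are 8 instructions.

Step 1: [-3]
Step 2: [3]
Step 3: [3, 20]
Step 4: [0]
Step 5: [0, 13]
Step 6: [0, 13, 2]
Step 7: [0, 13, 2, 13]
Step 8: [0, 13, 2, 13, -9]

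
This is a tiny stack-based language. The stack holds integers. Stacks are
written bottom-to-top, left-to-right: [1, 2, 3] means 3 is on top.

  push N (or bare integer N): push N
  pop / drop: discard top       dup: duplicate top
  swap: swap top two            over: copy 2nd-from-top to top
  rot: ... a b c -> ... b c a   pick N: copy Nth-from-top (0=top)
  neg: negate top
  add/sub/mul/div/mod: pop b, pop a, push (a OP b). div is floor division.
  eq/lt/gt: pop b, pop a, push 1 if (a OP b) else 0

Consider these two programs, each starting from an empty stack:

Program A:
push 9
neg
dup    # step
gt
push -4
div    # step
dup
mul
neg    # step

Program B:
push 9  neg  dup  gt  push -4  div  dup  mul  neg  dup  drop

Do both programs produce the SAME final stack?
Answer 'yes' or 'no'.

Program A trace:
  After 'push 9': [9]
  After 'neg': [-9]
  After 'dup': [-9, -9]
  After 'gt': [0]
  After 'push -4': [0, -4]
  After 'div': [0]
  After 'dup': [0, 0]
  After 'mul': [0]
  After 'neg': [0]
Program A final stack: [0]

Program B trace:
  After 'push 9': [9]
  After 'neg': [-9]
  After 'dup': [-9, -9]
  After 'gt': [0]
  After 'push -4': [0, -4]
  After 'div': [0]
  After 'dup': [0, 0]
  After 'mul': [0]
  After 'neg': [0]
  After 'dup': [0, 0]
  After 'drop': [0]
Program B final stack: [0]
Same: yes

Answer: yes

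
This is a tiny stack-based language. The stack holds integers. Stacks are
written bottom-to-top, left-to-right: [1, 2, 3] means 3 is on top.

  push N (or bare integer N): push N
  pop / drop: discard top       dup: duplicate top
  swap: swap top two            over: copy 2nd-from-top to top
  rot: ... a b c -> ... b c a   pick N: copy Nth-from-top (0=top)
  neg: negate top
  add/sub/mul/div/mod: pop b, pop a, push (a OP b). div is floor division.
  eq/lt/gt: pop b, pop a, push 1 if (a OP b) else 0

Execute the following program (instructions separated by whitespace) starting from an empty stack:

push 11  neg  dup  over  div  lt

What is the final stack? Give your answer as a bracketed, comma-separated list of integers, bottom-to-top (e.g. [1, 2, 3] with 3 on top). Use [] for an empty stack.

Answer: [1]

Derivation:
After 'push 11': [11]
After 'neg': [-11]
After 'dup': [-11, -11]
After 'over': [-11, -11, -11]
After 'div': [-11, 1]
After 'lt': [1]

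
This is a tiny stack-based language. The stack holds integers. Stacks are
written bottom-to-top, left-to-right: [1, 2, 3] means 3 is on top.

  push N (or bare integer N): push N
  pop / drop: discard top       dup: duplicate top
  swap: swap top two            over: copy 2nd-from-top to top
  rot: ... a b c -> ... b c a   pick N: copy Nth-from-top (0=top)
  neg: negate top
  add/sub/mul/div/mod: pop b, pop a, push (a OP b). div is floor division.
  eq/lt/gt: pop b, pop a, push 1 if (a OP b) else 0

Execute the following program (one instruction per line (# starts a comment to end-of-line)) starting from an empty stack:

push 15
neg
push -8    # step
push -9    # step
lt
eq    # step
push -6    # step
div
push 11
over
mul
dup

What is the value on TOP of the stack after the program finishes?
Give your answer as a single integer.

After 'push 15': [15]
After 'neg': [-15]
After 'push -8': [-15, -8]
After 'push -9': [-15, -8, -9]
After 'lt': [-15, 0]
After 'eq': [0]
After 'push -6': [0, -6]
After 'div': [0]
After 'push 11': [0, 11]
After 'over': [0, 11, 0]
After 'mul': [0, 0]
After 'dup': [0, 0, 0]

Answer: 0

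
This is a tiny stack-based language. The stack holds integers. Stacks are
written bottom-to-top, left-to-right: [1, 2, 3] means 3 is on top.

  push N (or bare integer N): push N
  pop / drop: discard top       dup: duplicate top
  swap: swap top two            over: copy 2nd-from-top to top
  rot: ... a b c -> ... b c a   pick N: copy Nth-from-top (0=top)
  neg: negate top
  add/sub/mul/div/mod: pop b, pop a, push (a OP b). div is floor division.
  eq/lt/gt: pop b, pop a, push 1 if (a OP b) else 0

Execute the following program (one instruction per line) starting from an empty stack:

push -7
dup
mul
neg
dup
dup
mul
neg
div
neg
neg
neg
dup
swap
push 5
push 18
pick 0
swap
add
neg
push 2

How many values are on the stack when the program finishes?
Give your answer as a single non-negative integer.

After 'push -7': stack = [-7] (depth 1)
After 'dup': stack = [-7, -7] (depth 2)
After 'mul': stack = [49] (depth 1)
After 'neg': stack = [-49] (depth 1)
After 'dup': stack = [-49, -49] (depth 2)
After 'dup': stack = [-49, -49, -49] (depth 3)
After 'mul': stack = [-49, 2401] (depth 2)
After 'neg': stack = [-49, -2401] (depth 2)
After 'div': stack = [0] (depth 1)
After 'neg': stack = [0] (depth 1)
  ...
After 'neg': stack = [0] (depth 1)
After 'dup': stack = [0, 0] (depth 2)
After 'swap': stack = [0, 0] (depth 2)
After 'push 5': stack = [0, 0, 5] (depth 3)
After 'push 18': stack = [0, 0, 5, 18] (depth 4)
After 'pick 0': stack = [0, 0, 5, 18, 18] (depth 5)
After 'swap': stack = [0, 0, 5, 18, 18] (depth 5)
After 'add': stack = [0, 0, 5, 36] (depth 4)
After 'neg': stack = [0, 0, 5, -36] (depth 4)
After 'push 2': stack = [0, 0, 5, -36, 2] (depth 5)

Answer: 5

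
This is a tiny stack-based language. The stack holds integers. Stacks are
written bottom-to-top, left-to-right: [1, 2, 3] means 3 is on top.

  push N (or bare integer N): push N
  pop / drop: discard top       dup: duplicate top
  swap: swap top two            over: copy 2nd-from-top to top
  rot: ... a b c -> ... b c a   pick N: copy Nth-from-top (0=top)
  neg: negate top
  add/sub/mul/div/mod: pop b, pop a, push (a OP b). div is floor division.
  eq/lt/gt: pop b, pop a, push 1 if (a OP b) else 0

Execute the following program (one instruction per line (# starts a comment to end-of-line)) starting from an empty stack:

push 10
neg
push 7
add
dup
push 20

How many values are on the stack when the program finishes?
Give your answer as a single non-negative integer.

After 'push 10': stack = [10] (depth 1)
After 'neg': stack = [-10] (depth 1)
After 'push 7': stack = [-10, 7] (depth 2)
After 'add': stack = [-3] (depth 1)
After 'dup': stack = [-3, -3] (depth 2)
After 'push 20': stack = [-3, -3, 20] (depth 3)

Answer: 3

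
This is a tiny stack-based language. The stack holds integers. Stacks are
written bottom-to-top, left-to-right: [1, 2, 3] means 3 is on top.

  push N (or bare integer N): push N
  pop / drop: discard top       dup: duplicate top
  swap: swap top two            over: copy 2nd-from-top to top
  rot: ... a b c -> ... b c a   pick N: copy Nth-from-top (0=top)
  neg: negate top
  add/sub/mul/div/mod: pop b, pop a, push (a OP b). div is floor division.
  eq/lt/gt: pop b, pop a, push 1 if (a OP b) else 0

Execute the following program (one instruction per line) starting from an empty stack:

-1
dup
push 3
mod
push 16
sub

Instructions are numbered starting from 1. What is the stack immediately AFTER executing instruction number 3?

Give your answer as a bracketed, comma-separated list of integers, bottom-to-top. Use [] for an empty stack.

Step 1 ('-1'): [-1]
Step 2 ('dup'): [-1, -1]
Step 3 ('push 3'): [-1, -1, 3]

Answer: [-1, -1, 3]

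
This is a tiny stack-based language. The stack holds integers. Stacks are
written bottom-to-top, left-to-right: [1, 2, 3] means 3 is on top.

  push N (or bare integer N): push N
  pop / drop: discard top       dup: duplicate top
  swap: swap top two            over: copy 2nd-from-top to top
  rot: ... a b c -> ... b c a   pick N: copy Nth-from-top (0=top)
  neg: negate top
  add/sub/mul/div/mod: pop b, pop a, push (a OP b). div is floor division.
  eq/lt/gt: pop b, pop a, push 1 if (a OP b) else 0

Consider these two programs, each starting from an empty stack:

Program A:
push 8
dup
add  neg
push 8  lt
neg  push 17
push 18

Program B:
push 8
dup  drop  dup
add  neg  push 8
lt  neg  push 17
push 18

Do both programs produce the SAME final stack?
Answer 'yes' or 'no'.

Program A trace:
  After 'push 8': [8]
  After 'dup': [8, 8]
  After 'add': [16]
  After 'neg': [-16]
  After 'push 8': [-16, 8]
  After 'lt': [1]
  After 'neg': [-1]
  After 'push 17': [-1, 17]
  After 'push 18': [-1, 17, 18]
Program A final stack: [-1, 17, 18]

Program B trace:
  After 'push 8': [8]
  After 'dup': [8, 8]
  After 'drop': [8]
  After 'dup': [8, 8]
  After 'add': [16]
  After 'neg': [-16]
  After 'push 8': [-16, 8]
  After 'lt': [1]
  After 'neg': [-1]
  After 'push 17': [-1, 17]
  After 'push 18': [-1, 17, 18]
Program B final stack: [-1, 17, 18]
Same: yes

Answer: yes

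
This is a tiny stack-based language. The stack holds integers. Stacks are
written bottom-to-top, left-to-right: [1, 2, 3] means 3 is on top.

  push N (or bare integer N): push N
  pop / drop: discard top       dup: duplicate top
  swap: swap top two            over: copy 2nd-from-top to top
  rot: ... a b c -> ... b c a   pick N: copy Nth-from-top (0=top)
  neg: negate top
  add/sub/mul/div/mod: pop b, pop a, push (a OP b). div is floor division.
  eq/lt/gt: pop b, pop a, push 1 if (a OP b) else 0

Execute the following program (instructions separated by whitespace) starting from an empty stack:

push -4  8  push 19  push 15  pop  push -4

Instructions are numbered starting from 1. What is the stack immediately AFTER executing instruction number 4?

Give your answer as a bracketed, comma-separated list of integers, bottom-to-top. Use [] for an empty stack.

Answer: [-4, 8, 19, 15]

Derivation:
Step 1 ('push -4'): [-4]
Step 2 ('8'): [-4, 8]
Step 3 ('push 19'): [-4, 8, 19]
Step 4 ('push 15'): [-4, 8, 19, 15]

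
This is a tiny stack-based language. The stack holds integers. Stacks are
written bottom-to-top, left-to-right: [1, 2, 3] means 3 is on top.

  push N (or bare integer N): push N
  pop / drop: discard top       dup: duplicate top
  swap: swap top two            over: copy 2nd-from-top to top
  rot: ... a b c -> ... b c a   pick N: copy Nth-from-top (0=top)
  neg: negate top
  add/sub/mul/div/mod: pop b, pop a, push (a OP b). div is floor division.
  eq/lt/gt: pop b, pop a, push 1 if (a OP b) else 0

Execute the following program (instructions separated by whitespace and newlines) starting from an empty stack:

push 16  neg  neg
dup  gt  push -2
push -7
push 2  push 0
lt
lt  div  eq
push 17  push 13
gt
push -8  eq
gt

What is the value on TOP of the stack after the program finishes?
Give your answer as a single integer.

Answer: 0

Derivation:
After 'push 16': [16]
After 'neg': [-16]
After 'neg': [16]
After 'dup': [16, 16]
After 'gt': [0]
After 'push -2': [0, -2]
After 'push -7': [0, -2, -7]
After 'push 2': [0, -2, -7, 2]
After 'push 0': [0, -2, -7, 2, 0]
After 'lt': [0, -2, -7, 0]
After 'lt': [0, -2, 1]
After 'div': [0, -2]
After 'eq': [0]
After 'push 17': [0, 17]
After 'push 13': [0, 17, 13]
After 'gt': [0, 1]
After 'push -8': [0, 1, -8]
After 'eq': [0, 0]
After 'gt': [0]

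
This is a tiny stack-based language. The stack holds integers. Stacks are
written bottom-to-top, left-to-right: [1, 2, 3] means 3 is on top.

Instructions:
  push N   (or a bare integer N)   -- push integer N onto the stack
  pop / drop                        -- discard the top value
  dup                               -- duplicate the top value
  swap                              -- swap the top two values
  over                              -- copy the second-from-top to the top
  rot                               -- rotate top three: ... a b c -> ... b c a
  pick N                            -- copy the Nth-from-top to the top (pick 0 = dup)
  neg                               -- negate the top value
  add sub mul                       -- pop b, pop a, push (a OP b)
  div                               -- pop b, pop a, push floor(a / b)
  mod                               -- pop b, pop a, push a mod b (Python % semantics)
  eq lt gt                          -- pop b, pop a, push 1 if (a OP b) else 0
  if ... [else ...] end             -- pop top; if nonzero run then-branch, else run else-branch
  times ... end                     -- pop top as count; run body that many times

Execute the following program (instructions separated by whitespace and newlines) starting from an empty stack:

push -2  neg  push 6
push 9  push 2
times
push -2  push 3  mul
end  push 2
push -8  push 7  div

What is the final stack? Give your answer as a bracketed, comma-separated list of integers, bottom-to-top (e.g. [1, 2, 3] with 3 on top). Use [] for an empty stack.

After 'push -2': [-2]
After 'neg': [2]
After 'push 6': [2, 6]
After 'push 9': [2, 6, 9]
After 'push 2': [2, 6, 9, 2]
After 'times': [2, 6, 9]
After 'push -2': [2, 6, 9, -2]
After 'push 3': [2, 6, 9, -2, 3]
After 'mul': [2, 6, 9, -6]
After 'push -2': [2, 6, 9, -6, -2]
After 'push 3': [2, 6, 9, -6, -2, 3]
After 'mul': [2, 6, 9, -6, -6]
After 'push 2': [2, 6, 9, -6, -6, 2]
After 'push -8': [2, 6, 9, -6, -6, 2, -8]
After 'push 7': [2, 6, 9, -6, -6, 2, -8, 7]
After 'div': [2, 6, 9, -6, -6, 2, -2]

Answer: [2, 6, 9, -6, -6, 2, -2]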